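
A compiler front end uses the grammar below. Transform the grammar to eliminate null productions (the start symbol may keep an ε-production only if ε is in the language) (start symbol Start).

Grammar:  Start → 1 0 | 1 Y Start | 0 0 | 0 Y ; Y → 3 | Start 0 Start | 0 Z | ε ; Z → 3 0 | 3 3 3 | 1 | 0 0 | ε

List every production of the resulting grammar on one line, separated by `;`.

The nullable symbols are {Y, Z}.
ε ∉ L(G), so no ε-production is kept.
For each production, add variants omitting each subset of nullable occurrences: Start → 1 Y Start gives 1 Y Start | 1 Start. Start → 0 Y gives 0 Y | 0. Y → 0 Z gives 0 Z | 0.

Start → 1 0 | 1 Y Start | 1 Start | 0 0 | 0 Y | 0; Y → 3 | Start 0 Start | 0 Z | 0; Z → 3 0 | 3 3 3 | 1 | 0 0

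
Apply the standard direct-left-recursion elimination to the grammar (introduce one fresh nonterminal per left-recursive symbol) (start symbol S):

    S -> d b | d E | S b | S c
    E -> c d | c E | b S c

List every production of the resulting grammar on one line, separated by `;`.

S -> d b S' | d E S'; E -> c d | c E | b S c; S' -> b S' | c S' | ε

S is directly left-recursive.
For S: α = {b, c}, β = {d b, d E}. Rewrite as S → β S' and S' → α S' | ε.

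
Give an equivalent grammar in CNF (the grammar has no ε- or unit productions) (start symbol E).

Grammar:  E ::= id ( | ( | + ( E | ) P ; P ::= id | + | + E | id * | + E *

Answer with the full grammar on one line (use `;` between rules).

E ::= X1 X2 | ( | X3 Y1 | X4 P; P ::= id | + | X3 E | X1 X5 | X3 Y2; X1 ::= id; X2 ::= (; X3 ::= +; X4 ::= ); X5 ::= *; Y1 ::= X2 E; Y2 ::= E X5

Introduce a nonterminal for each terminal appearing in a rule of length ≥ 2: X1 → id, X2 → (, X3 → +, X4 → ), X5 → *.
Binarize each right-hand side of length ≥ 3 by chaining fresh nonterminals (Y1, Y2, …): affected rules were E → X3 X2 E; P → X3 E X5.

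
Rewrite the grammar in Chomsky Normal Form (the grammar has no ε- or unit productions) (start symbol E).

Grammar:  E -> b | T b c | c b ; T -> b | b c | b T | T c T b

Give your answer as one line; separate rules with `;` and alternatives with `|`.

Introduce a nonterminal for each terminal appearing in a rule of length ≥ 2: X1 → b, X2 → c.
Binarize each right-hand side of length ≥ 3 by chaining fresh nonterminals (Y1, Y2, …): affected rules were E → T X1 X2; T → T X2 T X1.

E -> b | T Y1 | X2 X1; T -> b | X1 X2 | X1 T | T Y2; X1 -> b; X2 -> c; Y1 -> X1 X2; Y2 -> X2 Y3; Y3 -> T X1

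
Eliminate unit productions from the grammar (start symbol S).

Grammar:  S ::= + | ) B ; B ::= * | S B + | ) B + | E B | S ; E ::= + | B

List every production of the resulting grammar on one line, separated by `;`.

Unit pairs: B ⇒* {S}; E ⇒* {B, S}.
For each unit pair (A, B), copy every non-unit production of B to A, then drop all unit productions.

S ::= + | ) B; B ::= * | S B + | ) B + | E B | + | ) B; E ::= * | S B + | ) B + | E B | + | ) B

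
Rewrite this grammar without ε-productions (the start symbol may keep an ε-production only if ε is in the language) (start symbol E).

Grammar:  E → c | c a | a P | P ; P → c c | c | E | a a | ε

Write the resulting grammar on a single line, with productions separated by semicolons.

Nullable set = {E, P}.
ε ∈ L(G) since E is nullable, so keep E → ε.
Expand every rule over subsets of its nullable positions: E → a P gives a P | a.

E → c | c a | a P | a | P | ε; P → c c | c | E | a a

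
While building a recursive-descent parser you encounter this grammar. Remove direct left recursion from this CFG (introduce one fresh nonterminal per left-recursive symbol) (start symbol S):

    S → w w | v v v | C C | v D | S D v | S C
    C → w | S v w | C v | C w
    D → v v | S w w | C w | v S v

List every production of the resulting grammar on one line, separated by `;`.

S → w w S' | v v v S' | C C S' | v D S'; C → w C' | S v w C'; D → v v | S w w | C w | v S v; S' → D v S' | C S' | ε; C' → v C' | w C' | ε

S, C are directly left-recursive.
For S: α = {D v, C}, β = {w w, v v v, C C, v D}. Rewrite as S → β S' and S' → α S' | ε.
For C: α = {v, w}, β = {w, S v w}. Rewrite as C → β C' and C' → α C' | ε.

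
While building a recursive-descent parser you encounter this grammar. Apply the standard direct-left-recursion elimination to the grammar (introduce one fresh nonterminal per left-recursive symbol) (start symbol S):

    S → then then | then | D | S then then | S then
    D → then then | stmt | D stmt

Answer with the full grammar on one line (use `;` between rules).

S → then then S' | then S' | D S'; D → then then D' | stmt D'; S' → then then S' | then S' | ε; D' → stmt D' | ε

S, D are directly left-recursive.
For S: α = {then then, then}, β = {then then, then, D}. Rewrite as S → β S' and S' → α S' | ε.
For D: α = {stmt}, β = {then then, stmt}. Rewrite as D → β D' and D' → α D' | ε.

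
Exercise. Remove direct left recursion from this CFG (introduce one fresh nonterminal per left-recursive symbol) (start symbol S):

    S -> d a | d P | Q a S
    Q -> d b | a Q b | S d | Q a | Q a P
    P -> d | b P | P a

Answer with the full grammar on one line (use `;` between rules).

S -> d a | d P | Q a S; Q -> d b Q' | a Q b Q' | S d Q'; P -> d P' | b P P'; Q' -> a Q' | a P Q' | ε; P' -> a P' | ε

Directly left-recursive nonterminals: Q, P.
For Q: α = {a, a P}, β = {d b, a Q b, S d}. Rewrite as Q → β Q' and Q' → α Q' | ε.
For P: α = {a}, β = {d, b P}. Rewrite as P → β P' and P' → α P' | ε.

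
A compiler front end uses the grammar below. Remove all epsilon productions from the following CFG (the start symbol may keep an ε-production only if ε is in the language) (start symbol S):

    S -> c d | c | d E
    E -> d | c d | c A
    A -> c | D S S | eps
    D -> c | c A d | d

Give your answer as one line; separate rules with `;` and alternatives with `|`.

The nullable symbols are {A}.
ε ∉ L(G), so no ε-production is kept.
Add the nullable-subset variants: E → c A gives c A | c. D → c A d gives c A d | c d.

S -> c d | c | d E; E -> d | c d | c A | c; A -> c | D S S; D -> c | c A d | c d | d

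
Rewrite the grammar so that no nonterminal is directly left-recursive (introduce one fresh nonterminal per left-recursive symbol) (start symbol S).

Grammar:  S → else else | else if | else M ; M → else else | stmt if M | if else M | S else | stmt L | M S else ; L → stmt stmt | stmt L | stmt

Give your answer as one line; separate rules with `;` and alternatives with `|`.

S → else else | else if | else M; M → else else M' | stmt if M M' | if else M M' | S else M' | stmt L M'; L → stmt stmt | stmt L | stmt; M' → S else M' | ε

M is directly left-recursive.
For M: α = {S else}, β = {else else, stmt if M, if else M, S else, stmt L}. Rewrite as M → β M' and M' → α M' | ε.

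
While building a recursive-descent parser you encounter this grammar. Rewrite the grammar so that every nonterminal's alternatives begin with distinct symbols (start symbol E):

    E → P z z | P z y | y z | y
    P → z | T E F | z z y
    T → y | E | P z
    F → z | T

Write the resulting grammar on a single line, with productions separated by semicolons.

E has alternatives sharing prefix 'P z': factor to E → P z E' with E' → z | y.
E has alternatives sharing prefix 'y': factor to E → y E'' with E'' → z | ε.
P has alternatives sharing prefix 'z': factor to P → z P' with P' → ε | z y.

E → P z E' | y E''; P → T E F | z P'; T → y | E | P z; F → z | T; E' → z | y; E'' → z | ε; P' → ε | z y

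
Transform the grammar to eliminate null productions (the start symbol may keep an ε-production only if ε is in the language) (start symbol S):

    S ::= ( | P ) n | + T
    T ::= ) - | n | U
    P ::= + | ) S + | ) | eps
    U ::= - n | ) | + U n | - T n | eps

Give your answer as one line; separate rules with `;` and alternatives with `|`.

Nullable set = {P, T, U}.
ε ∉ L(G), so no ε-production is kept.
For each production, add variants omitting each subset of nullable occurrences: S → P ) n gives P ) n | ) n. S → + T gives + T | +. U → + U n gives + U n | + n.

S ::= ( | P ) n | ) n | + T | +; T ::= ) - | n | U; P ::= + | ) S + | ); U ::= - n | ) | + U n | + n | - T n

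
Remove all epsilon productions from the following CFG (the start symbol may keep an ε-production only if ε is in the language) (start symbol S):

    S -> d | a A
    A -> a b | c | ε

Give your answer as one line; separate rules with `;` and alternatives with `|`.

S -> d | a A | a; A -> a b | c

Nullable set = {A}.
ε ∉ L(G), so no ε-production is kept.
For each production, add variants omitting each subset of nullable occurrences: S → a A gives a A | a.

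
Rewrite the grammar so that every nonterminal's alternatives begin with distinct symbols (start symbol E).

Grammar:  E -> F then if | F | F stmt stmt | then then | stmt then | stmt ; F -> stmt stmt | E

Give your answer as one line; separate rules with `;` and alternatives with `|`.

E -> then then | F E' | stmt E''; F -> stmt stmt | E; E' -> then if | ε | stmt stmt; E'' -> then | ε

E has alternatives sharing prefix 'F': factor to E → F E' with E' → then if | ε | stmt stmt.
E has alternatives sharing prefix 'stmt': factor to E → stmt E'' with E'' → then | ε.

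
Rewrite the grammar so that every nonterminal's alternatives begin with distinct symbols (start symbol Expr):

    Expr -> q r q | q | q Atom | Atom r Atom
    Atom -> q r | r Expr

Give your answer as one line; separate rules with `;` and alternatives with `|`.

Expr has alternatives sharing prefix 'q': factor to Expr → q Expr1 with Expr1 → r q | ε | Atom.

Expr -> Atom r Atom | q Expr1; Atom -> q r | r Expr; Expr1 -> r q | ε | Atom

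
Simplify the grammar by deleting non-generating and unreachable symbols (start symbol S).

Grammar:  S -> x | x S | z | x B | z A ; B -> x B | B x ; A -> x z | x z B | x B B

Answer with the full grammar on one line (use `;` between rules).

Generating nonterminals: {A, S}.
Reachable from S after that: {A, S}.
Removed useless symbols: {B} and every production mentioning them.

S -> x | x S | z | z A; A -> x z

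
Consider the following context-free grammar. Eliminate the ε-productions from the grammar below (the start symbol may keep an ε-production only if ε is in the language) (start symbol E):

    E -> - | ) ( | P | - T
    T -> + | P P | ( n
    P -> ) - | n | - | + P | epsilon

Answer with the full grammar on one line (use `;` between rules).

E -> - | ) ( | P | - T | ε; T -> + | P P | P | ( n; P -> ) - | n | - | + P | +

The nullable symbols are {E, P, T}.
ε ∈ L(G) since E is nullable, so keep E → ε.
For each production, add variants omitting each subset of nullable occurrences: T → P P gives P P | P. P → + P gives + P | +.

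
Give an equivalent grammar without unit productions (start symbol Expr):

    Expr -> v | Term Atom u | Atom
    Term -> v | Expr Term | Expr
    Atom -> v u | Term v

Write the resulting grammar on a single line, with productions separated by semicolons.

Expr -> v u | Term v | v | Term Atom u; Term -> v | Expr Term | v u | Term v | Term Atom u; Atom -> v u | Term v

Unit pairs: Expr ⇒* {Atom}; Term ⇒* {Atom, Expr}.
For every A with A ⇒* B via unit rules, add B's non-unit alternatives to A; then delete every rule of the form X → Y.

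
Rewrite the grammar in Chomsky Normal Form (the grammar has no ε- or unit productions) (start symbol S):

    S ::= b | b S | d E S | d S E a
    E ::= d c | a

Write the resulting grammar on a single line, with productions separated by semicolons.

Introduce a nonterminal for each terminal appearing in a rule of length ≥ 2: X1 → b, X2 → d, X3 → a, X4 → c.
Binarize each right-hand side of length ≥ 3 by chaining fresh nonterminals (Y1, Y2, …): affected rules were S → X2 E S; S → X2 S E X3.

S ::= b | X1 S | X2 Y1 | X2 Y2; E ::= X2 X4 | a; X1 ::= b; X2 ::= d; X3 ::= a; X4 ::= c; Y1 ::= E S; Y2 ::= S Y3; Y3 ::= E X3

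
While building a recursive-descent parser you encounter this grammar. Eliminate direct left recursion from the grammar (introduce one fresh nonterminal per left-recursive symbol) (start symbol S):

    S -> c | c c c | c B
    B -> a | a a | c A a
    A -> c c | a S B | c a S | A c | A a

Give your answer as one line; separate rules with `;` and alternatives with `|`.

S -> c | c c c | c B; B -> a | a a | c A a; A -> c c A' | a S B A' | c a S A'; A' -> c A' | a A' | ε

Left recursion appears on A.
For A: α = {c, a}, β = {c c, a S B, c a S}. Rewrite as A → β A' and A' → α A' | ε.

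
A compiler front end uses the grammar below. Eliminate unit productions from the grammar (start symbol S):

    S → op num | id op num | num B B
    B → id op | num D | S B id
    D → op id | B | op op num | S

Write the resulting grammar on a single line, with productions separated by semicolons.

S → op num | id op num | num B B; B → id op | num D | S B id; D → id op | num D | S B id | op num | id op num | num B B | op id | op op num

Unit pairs: D ⇒* {B, S}.
For each unit pair (A, B), copy every non-unit production of B to A, then drop all unit productions.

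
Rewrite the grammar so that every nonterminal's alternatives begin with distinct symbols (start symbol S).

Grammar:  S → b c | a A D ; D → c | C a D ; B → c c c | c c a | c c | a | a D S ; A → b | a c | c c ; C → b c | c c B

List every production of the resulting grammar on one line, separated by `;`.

S → b c | a A D; D → c | C a D; B → c c B' | a B''; A → b | a c | c c; C → b c | c c B; B' → c | a | ε; B'' → ε | D S

B has alternatives sharing prefix 'c c': factor to B → c c B' with B' → c | a | ε.
B has alternatives sharing prefix 'a': factor to B → a B'' with B'' → ε | D S.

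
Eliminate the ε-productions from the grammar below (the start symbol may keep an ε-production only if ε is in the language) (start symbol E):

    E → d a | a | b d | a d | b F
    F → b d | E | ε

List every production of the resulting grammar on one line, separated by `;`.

E → d a | a | b d | a d | b F | b; F → b d | E

Nullable set = {F}.
ε ∉ L(G), so no ε-production is kept.
For each production, add variants omitting each subset of nullable occurrences: E → b F gives b F | b.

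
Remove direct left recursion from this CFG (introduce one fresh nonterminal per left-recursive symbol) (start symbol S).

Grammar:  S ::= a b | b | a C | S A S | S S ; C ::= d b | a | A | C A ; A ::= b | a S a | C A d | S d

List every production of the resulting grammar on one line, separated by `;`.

Directly left-recursive nonterminals: S, C.
For S: α = {A S, S}, β = {a b, b, a C}. Rewrite as S → β S' and S' → α S' | ε.
For C: α = {A}, β = {d b, a, A}. Rewrite as C → β C' and C' → α C' | ε.

S ::= a b S' | b S' | a C S'; C ::= d b C' | a C' | A C'; A ::= b | a S a | C A d | S d; S' ::= A S S' | S S' | ε; C' ::= A C' | ε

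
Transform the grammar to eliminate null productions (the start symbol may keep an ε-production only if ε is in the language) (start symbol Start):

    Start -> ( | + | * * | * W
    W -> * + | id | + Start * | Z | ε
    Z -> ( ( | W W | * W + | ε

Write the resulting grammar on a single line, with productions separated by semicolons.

Start -> ( | + | * * | * W | *; W -> * + | id | + Start * | Z; Z -> ( ( | W W | W | * W + | * +

Nullable set = {W, Z}.
ε ∉ L(G), so no ε-production is kept.
For each production, add variants omitting each subset of nullable occurrences: Start → * W gives * W | *. Z → W W gives W W | W. Z → * W + gives * W + | * +.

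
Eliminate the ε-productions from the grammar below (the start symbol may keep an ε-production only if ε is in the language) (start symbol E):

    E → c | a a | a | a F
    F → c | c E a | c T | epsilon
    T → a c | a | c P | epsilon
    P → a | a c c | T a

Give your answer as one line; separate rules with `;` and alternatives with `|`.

Nullable set = {F, T}.
ε ∉ L(G), so no ε-production is kept.

E → c | a a | a | a F; F → c | c E a | c T; T → a c | a | c P; P → a | a c c | T a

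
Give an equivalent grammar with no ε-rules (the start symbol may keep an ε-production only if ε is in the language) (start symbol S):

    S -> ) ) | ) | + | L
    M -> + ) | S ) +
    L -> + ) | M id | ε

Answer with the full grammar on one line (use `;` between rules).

Nullable set = {L, S}.
ε ∈ L(G) since S is nullable, so keep S → ε.
Add the nullable-subset variants: M → S ) + gives S ) + | ) +.

S -> ) ) | ) | + | L | ε; M -> + ) | S ) + | ) +; L -> + ) | M id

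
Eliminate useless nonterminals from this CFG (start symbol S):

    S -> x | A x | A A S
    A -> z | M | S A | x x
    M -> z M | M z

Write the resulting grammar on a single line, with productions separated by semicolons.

Generating nonterminals: {A, S}.
Reachable from S after that: {A, S}.
Removed useless symbols: {M} and every production mentioning them.

S -> x | A x | A A S; A -> z | S A | x x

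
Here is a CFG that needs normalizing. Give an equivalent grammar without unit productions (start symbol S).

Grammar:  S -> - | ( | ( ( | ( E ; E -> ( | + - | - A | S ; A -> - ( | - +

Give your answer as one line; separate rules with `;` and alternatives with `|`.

S -> - | ( | ( ( | ( E; E -> ( | + - | - A | - | ( ( | ( E; A -> - ( | - +

Unit pairs: E ⇒* {S}.
For every A with A ⇒* B via unit rules, add B's non-unit alternatives to A; then delete every rule of the form X → Y.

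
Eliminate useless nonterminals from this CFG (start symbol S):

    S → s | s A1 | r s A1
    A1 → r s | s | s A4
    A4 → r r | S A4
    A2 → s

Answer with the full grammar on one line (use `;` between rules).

S → s | s A1 | r s A1; A1 → r s | s | s A4; A4 → r r | S A4

Generating nonterminals: {A1, A2, A4, S}.
Reachable from S after that: {A1, A4, S}.
Removed useless symbols: {A2} and every production mentioning them.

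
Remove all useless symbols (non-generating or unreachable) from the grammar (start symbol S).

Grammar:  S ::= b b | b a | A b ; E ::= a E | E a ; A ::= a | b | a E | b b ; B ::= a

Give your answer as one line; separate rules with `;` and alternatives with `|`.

Generating nonterminals: {A, B, S}.
Reachable from S after that: {A, S}.
Removed useless symbols: {B, E} and every production mentioning them.

S ::= b b | b a | A b; A ::= a | b | b b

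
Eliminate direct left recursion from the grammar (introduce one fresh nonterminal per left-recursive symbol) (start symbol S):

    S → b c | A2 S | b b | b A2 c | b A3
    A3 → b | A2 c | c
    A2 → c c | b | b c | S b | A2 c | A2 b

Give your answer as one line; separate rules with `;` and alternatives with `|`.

S → b c | A2 S | b b | b A2 c | b A3; A3 → b | A2 c | c; A2 → c c A2' | b A2' | b c A2' | S b A2'; A2' → c A2' | b A2' | ε

A2 is directly left-recursive.
For A2: α = {c, b}, β = {c c, b, b c, S b}. Rewrite as A2 → β A2' and A2' → α A2' | ε.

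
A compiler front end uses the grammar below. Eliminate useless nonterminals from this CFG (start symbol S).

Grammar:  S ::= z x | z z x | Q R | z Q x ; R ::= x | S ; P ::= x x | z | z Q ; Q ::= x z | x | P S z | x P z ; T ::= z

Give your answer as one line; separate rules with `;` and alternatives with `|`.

S ::= z x | z z x | Q R | z Q x; R ::= x | S; P ::= x x | z | z Q; Q ::= x z | x | P S z | x P z

Generating nonterminals: {P, Q, R, S, T}.
Reachable from S after that: {P, Q, R, S}.
Removed useless symbols: {T} and every production mentioning them.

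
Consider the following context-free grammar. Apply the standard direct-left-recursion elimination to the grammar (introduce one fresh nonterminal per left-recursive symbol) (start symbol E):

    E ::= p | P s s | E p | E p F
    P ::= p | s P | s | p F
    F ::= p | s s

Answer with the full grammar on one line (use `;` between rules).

E ::= p E' | P s s E'; P ::= p | s P | s | p F; F ::= p | s s; E' ::= p E' | p F E' | ε

E is directly left-recursive.
For E: α = {p, p F}, β = {p, P s s}. Rewrite as E → β E' and E' → α E' | ε.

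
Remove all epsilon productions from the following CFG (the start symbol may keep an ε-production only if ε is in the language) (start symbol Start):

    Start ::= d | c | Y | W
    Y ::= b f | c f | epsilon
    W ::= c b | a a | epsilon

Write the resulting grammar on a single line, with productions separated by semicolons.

Start ::= d | c | Y | W | ε; Y ::= b f | c f; W ::= c b | a a

Nullable set = {Start, W, Y}.
ε ∈ L(G) since Start is nullable, so keep Start → ε.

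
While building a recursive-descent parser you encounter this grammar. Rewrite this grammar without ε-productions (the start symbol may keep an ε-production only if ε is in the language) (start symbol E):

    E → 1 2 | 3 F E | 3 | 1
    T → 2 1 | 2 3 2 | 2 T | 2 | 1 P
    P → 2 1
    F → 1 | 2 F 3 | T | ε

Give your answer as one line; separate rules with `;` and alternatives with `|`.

E → 1 2 | 3 F E | 3 E | 3 | 1; T → 2 1 | 2 3 2 | 2 T | 2 | 1 P; P → 2 1; F → 1 | 2 F 3 | 2 3 | T

The nullable symbols are {F}.
ε ∉ L(G), so no ε-production is kept.
Expand every rule over subsets of its nullable positions: E → 3 F E gives 3 F E | 3 E. F → 2 F 3 gives 2 F 3 | 2 3.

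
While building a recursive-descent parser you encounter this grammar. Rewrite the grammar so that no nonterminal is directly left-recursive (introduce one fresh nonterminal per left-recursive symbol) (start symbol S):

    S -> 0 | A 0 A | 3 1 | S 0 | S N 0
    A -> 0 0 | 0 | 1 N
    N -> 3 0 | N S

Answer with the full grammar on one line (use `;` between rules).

S -> 0 S' | A 0 A S' | 3 1 S'; A -> 0 0 | 0 | 1 N; N -> 3 0 N'; S' -> 0 S' | N 0 S' | ε; N' -> S N' | ε

Left recursion appears on S, N.
For S: α = {0, N 0}, β = {0, A 0 A, 3 1}. Rewrite as S → β S' and S' → α S' | ε.
For N: α = {S}, β = {3 0}. Rewrite as N → β N' and N' → α N' | ε.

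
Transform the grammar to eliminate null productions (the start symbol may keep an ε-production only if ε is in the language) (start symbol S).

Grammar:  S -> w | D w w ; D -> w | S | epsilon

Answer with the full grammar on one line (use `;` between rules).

The nullable symbols are {D}.
ε ∉ L(G), so no ε-production is kept.
For each production, add variants omitting each subset of nullable occurrences: S → D w w gives D w w | w w.

S -> w | D w w | w w; D -> w | S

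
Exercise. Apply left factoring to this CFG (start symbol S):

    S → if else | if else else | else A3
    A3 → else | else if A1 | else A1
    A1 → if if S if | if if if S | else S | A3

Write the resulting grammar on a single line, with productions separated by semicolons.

S → else A3 | if else S'; A3 → else A3'; A1 → else S | A3 | if if A1'; S' → ε | else; A3' → ε | if A1 | A1; A1' → S if | if S

S has alternatives sharing prefix 'if else': factor to S → if else S' with S' → ε | else.
A3 has alternatives sharing prefix 'else': factor to A3 → else A3' with A3' → ε | if A1 | A1.
A1 has alternatives sharing prefix 'if if': factor to A1 → if if A1' with A1' → S if | if S.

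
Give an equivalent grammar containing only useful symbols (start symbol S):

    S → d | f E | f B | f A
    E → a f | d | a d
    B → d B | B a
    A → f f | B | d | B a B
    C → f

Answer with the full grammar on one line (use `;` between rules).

Generating nonterminals: {A, C, E, S}.
Reachable from S after that: {A, E, S}.
Removed useless symbols: {B, C} and every production mentioning them.

S → d | f E | f A; E → a f | d | a d; A → f f | d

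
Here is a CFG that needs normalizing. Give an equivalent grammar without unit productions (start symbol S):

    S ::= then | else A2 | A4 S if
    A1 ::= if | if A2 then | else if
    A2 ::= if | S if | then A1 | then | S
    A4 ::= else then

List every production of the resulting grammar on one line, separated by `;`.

S ::= then | else A2 | A4 S if; A1 ::= if | if A2 then | else if; A2 ::= if | S if | then A1 | then | else A2 | A4 S if; A4 ::= else then

Unit pairs: A2 ⇒* {S}.
Replace each nonterminal's rules with the union of the non-unit rules of every nonterminal it unit-derives.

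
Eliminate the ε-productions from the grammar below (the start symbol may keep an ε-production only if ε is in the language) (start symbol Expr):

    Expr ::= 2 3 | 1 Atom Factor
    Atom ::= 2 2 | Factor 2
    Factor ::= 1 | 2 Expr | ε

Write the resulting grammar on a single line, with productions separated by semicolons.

Nullable nonterminals: {Factor}.
ε ∉ L(G), so no ε-production is kept.
For each production, add variants omitting each subset of nullable occurrences: Expr → 1 Atom Factor gives 1 Atom Factor | 1 Atom. Atom → Factor 2 gives Factor 2 | 2.

Expr ::= 2 3 | 1 Atom Factor | 1 Atom; Atom ::= 2 2 | Factor 2 | 2; Factor ::= 1 | 2 Expr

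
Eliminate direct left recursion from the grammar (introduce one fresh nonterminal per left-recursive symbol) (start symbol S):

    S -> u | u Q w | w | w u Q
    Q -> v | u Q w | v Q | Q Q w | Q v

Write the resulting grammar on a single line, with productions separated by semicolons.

Directly left-recursive nonterminal: Q.
For Q: α = {Q w, v}, β = {v, u Q w, v Q}. Rewrite as Q → β Q' and Q' → α Q' | ε.

S -> u | u Q w | w | w u Q; Q -> v Q' | u Q w Q' | v Q Q'; Q' -> Q w Q' | v Q' | ε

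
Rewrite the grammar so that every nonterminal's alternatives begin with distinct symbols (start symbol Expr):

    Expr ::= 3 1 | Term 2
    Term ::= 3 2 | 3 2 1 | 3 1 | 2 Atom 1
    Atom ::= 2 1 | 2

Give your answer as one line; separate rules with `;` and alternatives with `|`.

Term has alternatives sharing prefix '3': factor to Term → 3 Term1 with Term1 → 2 | 2 1 | 1.
Atom has alternatives sharing prefix '2': factor to Atom → 2 Atom1 with Atom1 → 1 | ε.
Term1 has alternatives sharing prefix '2': factor to Term1 → 2 Term11 with Term11 → ε | 1.

Expr ::= 3 1 | Term 2; Term ::= 2 Atom 1 | 3 Term1; Atom ::= 2 Atom1; Term1 ::= 1 | 2 Term11; Atom1 ::= 1 | ε; Term11 ::= ε | 1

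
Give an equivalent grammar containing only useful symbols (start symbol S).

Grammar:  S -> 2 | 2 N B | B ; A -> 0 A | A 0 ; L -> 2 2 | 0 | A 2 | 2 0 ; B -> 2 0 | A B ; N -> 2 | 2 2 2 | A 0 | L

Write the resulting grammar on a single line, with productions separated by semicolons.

S -> 2 | 2 N B | B; L -> 2 2 | 0 | 2 0; B -> 2 0; N -> 2 | 2 2 2 | L

Generating nonterminals: {B, L, N, S}.
Reachable from S after that: {B, L, N, S}.
Removed useless symbols: {A} and every production mentioning them.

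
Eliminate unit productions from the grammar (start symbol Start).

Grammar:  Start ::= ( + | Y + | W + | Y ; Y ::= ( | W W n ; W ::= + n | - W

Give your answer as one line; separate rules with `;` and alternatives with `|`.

Start ::= ( + | Y + | W + | ( | W W n; Y ::= ( | W W n; W ::= + n | - W

Unit pairs: Start ⇒* {Y}.
Replace each nonterminal's rules with the union of the non-unit rules of every nonterminal it unit-derives.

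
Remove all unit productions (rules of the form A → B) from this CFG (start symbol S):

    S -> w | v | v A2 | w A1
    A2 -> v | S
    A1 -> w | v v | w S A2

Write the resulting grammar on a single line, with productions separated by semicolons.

S -> w | v | v A2 | w A1; A2 -> v | w | v A2 | w A1; A1 -> w | v v | w S A2

Unit pairs: A2 ⇒* {S}.
Replace each nonterminal's rules with the union of the non-unit rules of every nonterminal it unit-derives.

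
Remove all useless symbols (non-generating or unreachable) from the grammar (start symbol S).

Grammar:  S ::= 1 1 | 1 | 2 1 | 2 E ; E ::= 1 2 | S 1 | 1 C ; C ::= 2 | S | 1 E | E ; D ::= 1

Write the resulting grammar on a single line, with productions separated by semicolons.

S ::= 1 1 | 1 | 2 1 | 2 E; E ::= 1 2 | S 1 | 1 C; C ::= 2 | S | 1 E | E

Generating nonterminals: {C, D, E, S}.
Reachable from S after that: {C, E, S}.
Removed useless symbols: {D} and every production mentioning them.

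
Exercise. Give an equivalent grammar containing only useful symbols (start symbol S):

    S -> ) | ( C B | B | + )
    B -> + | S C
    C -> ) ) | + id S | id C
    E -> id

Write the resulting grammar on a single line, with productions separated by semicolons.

Generating nonterminals: {B, C, E, S}.
Reachable from S after that: {B, C, S}.
Removed useless symbols: {E} and every production mentioning them.

S -> ) | ( C B | B | + ); B -> + | S C; C -> ) ) | + id S | id C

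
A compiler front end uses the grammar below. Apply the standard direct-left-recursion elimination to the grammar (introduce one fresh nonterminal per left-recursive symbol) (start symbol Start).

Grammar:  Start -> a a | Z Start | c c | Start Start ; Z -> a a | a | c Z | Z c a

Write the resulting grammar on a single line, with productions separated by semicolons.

Start -> a a Start1 | Z Start Start1 | c c Start1; Z -> a a Z1 | a Z1 | c Z Z1; Start1 -> Start Start1 | ε; Z1 -> c a Z1 | ε

Directly left-recursive nonterminals: Start, Z.
For Start: α = {Start}, β = {a a, Z Start, c c}. Rewrite as Start → β Start1 and Start1 → α Start1 | ε.
For Z: α = {c a}, β = {a a, a, c Z}. Rewrite as Z → β Z1 and Z1 → α Z1 | ε.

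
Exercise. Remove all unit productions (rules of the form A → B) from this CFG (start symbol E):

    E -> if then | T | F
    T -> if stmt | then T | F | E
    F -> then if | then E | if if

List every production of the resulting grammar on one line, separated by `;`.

E -> if then | then if | then E | if if | if stmt | then T; T -> if then | then if | then E | if if | if stmt | then T; F -> then if | then E | if if

Unit pairs: E ⇒* {F, T}; T ⇒* {E, F}.
Replace each nonterminal's rules with the union of the non-unit rules of every nonterminal it unit-derives.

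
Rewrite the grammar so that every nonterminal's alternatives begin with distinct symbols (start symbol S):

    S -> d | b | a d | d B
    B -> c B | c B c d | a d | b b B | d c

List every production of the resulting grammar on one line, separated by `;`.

S has alternatives sharing prefix 'd': factor to S → d S' with S' → ε | B.
B has alternatives sharing prefix 'c B': factor to B → c B B' with B' → ε | c d.

S -> b | a d | d S'; B -> a d | b b B | d c | c B B'; S' -> ε | B; B' -> ε | c d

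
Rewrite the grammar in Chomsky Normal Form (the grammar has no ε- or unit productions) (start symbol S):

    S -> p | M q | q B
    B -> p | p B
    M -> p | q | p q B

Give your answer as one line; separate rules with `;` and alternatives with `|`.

S -> p | M X1 | X1 B; B -> p | X2 B; M -> p | q | X2 Y1; X1 -> q; X2 -> p; Y1 -> X1 B

Introduce a nonterminal for each terminal appearing in a rule of length ≥ 2: X1 → q, X2 → p.
Binarize each right-hand side of length ≥ 3 by chaining fresh nonterminals (Y1, Y2, …): affected rules were M → X2 X1 B.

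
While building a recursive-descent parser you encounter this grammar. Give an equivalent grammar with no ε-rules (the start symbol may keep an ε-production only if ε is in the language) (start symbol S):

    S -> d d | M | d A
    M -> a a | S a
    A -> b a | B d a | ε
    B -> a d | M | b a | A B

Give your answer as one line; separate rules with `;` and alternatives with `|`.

The nullable symbols are {A}.
ε ∉ L(G), so no ε-production is kept.
Add the nullable-subset variants: S → d A gives d A | d.

S -> d d | M | d A | d; M -> a a | S a; A -> b a | B d a; B -> a d | M | b a | A B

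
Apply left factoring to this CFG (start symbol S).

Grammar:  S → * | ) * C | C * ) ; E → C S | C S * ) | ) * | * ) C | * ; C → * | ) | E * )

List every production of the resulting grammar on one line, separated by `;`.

E has alternatives sharing prefix 'C S': factor to E → C S E' with E' → ε | * ).
E has alternatives sharing prefix '*': factor to E → * E'' with E'' → ) C | ε.

S → * | ) * C | C * ); E → ) * | C S E' | * E''; C → * | ) | E * ); E' → ε | * ); E'' → ) C | ε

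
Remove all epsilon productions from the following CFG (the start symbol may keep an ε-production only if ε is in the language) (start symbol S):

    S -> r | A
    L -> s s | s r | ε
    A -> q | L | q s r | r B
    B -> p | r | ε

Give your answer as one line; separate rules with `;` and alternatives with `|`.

The nullable symbols are {A, B, L, S}.
ε ∈ L(G) since S is nullable, so keep S → ε.
For each production, add variants omitting each subset of nullable occurrences: A → r B gives r B | r.

S -> r | A | ε; L -> s s | s r; A -> q | L | q s r | r B | r; B -> p | r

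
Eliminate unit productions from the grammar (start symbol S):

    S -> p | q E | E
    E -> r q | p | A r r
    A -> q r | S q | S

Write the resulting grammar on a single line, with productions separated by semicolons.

S -> r q | p | A r r | q E; E -> r q | p | A r r; A -> r q | p | A r r | q E | q r | S q

Unit pairs: A ⇒* {E, S}; S ⇒* {E}.
For every A with A ⇒* B via unit rules, add B's non-unit alternatives to A; then delete every rule of the form X → Y.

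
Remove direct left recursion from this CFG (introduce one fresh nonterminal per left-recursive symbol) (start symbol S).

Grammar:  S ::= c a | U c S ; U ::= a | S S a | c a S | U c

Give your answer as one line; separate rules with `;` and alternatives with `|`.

S ::= c a | U c S; U ::= a U' | S S a U' | c a S U'; U' ::= c U' | ε

U is directly left-recursive.
For U: α = {c}, β = {a, S S a, c a S}. Rewrite as U → β U' and U' → α U' | ε.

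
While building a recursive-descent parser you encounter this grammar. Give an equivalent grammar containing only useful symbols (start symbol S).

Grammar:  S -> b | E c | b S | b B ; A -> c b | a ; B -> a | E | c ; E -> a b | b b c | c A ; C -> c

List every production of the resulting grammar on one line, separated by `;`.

Generating nonterminals: {A, B, C, E, S}.
Reachable from S after that: {A, B, E, S}.
Removed useless symbols: {C} and every production mentioning them.

S -> b | E c | b S | b B; A -> c b | a; B -> a | E | c; E -> a b | b b c | c A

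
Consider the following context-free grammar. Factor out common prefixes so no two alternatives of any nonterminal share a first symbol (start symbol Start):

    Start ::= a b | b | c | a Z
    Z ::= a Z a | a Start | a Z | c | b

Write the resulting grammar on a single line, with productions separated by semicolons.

Start ::= b | c | a Start1; Z ::= c | b | a Z1; Start1 ::= b | Z; Z1 ::= Start | Z Z11; Z11 ::= a | ε

Start has alternatives sharing prefix 'a': factor to Start → a Start1 with Start1 → b | Z.
Z has alternatives sharing prefix 'a': factor to Z → a Z1 with Z1 → Z a | Start | Z.
Z1 has alternatives sharing prefix 'Z': factor to Z1 → Z Z11 with Z11 → a | ε.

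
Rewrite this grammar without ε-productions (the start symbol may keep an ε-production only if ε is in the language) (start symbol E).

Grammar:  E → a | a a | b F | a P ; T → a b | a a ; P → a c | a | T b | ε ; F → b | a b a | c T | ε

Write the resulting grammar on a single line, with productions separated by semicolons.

E → a | a a | b F | b | a P; T → a b | a a; P → a c | a | T b; F → b | a b a | c T

Nullable set = {F, P}.
ε ∉ L(G), so no ε-production is kept.
Add the nullable-subset variants: E → b F gives b F | b.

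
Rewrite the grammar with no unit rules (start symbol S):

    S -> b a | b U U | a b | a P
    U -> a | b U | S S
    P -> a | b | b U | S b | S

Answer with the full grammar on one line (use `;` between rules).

Unit pairs: P ⇒* {S}.
Replace each nonterminal's rules with the union of the non-unit rules of every nonterminal it unit-derives.

S -> b a | b U U | a b | a P; U -> a | b U | S S; P -> b a | b U U | a b | a P | a | b | b U | S b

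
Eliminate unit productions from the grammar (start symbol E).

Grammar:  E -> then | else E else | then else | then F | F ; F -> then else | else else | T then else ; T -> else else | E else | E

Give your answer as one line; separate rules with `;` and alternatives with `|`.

Unit pairs: E ⇒* {F}; T ⇒* {E, F}.
For every A with A ⇒* B via unit rules, add B's non-unit alternatives to A; then delete every rule of the form X → Y.

E -> then | else E else | then else | then F | else else | T then else; F -> then else | else else | T then else; T -> then | else E else | then else | then F | else else | T then else | E else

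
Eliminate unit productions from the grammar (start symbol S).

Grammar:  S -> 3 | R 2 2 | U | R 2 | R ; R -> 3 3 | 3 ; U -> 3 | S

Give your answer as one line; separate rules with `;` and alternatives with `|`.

S -> 3 | R 2 2 | R 2 | 3 3; R -> 3 3 | 3; U -> 3 | R 2 2 | R 2 | 3 3

Unit pairs: S ⇒* {R, U}; U ⇒* {R, S}.
For every A with A ⇒* B via unit rules, add B's non-unit alternatives to A; then delete every rule of the form X → Y.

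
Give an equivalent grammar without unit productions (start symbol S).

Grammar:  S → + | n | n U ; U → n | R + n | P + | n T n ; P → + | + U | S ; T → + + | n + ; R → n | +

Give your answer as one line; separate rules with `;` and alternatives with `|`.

S → + | n | n U; U → n | R + n | P + | n T n; P → + | n | n U | + U; T → + + | n +; R → n | +

Unit pairs: P ⇒* {S}.
For every A with A ⇒* B via unit rules, add B's non-unit alternatives to A; then delete every rule of the form X → Y.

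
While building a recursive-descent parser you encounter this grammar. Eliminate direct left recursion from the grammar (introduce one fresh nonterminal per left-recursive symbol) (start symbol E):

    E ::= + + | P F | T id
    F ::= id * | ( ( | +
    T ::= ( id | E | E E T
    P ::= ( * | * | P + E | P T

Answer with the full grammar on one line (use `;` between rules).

E ::= + + | P F | T id; F ::= id * | ( ( | +; T ::= ( id | E | E E T; P ::= ( * P' | * P'; P' ::= + E P' | T P' | eps

Left recursion appears on P.
For P: α = {+ E, T}, β = {( *, *}. Rewrite as P → β P' and P' → α P' | ε.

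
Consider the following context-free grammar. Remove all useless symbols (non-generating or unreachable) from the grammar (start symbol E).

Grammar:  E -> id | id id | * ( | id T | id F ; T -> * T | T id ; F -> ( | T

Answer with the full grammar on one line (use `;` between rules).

Generating nonterminals: {E, F}.
Reachable from E after that: {E, F}.
Removed useless symbols: {T} and every production mentioning them.

E -> id | id id | * ( | id F; F -> (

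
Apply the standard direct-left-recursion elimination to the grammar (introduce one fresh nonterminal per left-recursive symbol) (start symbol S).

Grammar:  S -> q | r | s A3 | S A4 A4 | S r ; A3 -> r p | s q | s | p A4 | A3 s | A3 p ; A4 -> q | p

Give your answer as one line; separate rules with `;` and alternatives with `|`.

Left recursion appears on S, A3.
For S: α = {A4 A4, r}, β = {q, r, s A3}. Rewrite as S → β S' and S' → α S' | ε.
For A3: α = {s, p}, β = {r p, s q, s, p A4}. Rewrite as A3 → β A3' and A3' → α A3' | ε.

S -> q S' | r S' | s A3 S'; A3 -> r p A3' | s q A3' | s A3' | p A4 A3'; A4 -> q | p; S' -> A4 A4 S' | r S' | ε; A3' -> s A3' | p A3' | ε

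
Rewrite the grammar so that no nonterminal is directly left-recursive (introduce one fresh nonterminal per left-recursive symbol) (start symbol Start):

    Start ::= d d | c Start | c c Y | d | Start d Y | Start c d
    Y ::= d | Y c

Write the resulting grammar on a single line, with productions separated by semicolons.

Start ::= d d Start1 | c Start Start1 | c c Y Start1 | d Start1; Y ::= d Y1; Start1 ::= d Y Start1 | c d Start1 | ε; Y1 ::= c Y1 | ε

Start, Y are directly left-recursive.
For Start: α = {d Y, c d}, β = {d d, c Start, c c Y, d}. Rewrite as Start → β Start1 and Start1 → α Start1 | ε.
For Y: α = {c}, β = {d}. Rewrite as Y → β Y1 and Y1 → α Y1 | ε.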